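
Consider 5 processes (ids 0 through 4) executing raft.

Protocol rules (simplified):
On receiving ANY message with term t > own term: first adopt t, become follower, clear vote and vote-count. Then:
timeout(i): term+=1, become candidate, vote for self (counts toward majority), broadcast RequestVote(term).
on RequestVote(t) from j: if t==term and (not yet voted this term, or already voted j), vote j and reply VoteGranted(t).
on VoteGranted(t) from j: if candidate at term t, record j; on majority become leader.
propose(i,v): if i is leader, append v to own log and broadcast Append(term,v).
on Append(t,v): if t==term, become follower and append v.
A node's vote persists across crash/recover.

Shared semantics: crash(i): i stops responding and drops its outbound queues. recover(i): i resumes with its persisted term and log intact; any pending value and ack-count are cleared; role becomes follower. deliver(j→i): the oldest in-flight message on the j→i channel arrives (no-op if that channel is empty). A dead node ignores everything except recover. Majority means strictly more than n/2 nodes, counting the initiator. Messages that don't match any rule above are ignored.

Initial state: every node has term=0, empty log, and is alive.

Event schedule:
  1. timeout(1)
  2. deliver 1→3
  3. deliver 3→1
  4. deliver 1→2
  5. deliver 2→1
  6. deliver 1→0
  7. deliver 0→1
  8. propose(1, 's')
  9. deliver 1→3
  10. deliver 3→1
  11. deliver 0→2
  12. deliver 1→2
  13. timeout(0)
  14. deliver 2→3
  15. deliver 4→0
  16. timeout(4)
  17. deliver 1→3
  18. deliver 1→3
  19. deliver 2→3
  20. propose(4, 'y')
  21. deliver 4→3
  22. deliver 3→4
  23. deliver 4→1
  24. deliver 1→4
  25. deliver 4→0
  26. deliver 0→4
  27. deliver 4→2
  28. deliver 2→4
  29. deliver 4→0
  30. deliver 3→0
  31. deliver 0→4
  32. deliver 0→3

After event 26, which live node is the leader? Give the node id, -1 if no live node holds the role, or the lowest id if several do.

1

after 1 — timeout(1): n1:cand/t1/[-]
after 2 — deliver 1→3: n3:foll/t1/[-]
after 3 — deliver 3→1: ·
after 4 — deliver 1→2: n2:foll/t1/[-]
after 5 — deliver 2→1: n1:lead/t1/[-]
after 6 — deliver 1→0: n0:foll/t1/[-]
after 7 — deliver 0→1: ·
after 8 — propose(1,'s'): n1:lead/t1/[s]
after 9 — deliver 1→3: n3:foll/t1/[s]
after 10 — deliver 3→1: ·
after 11 — deliver 0→2: ·
after 12 — deliver 1→2: n2:foll/t1/[s]
after 13 — timeout(0): n0:cand/t2/[-]
after 14 — deliver 2→3: ·
after 15 — deliver 4→0: ·
after 16 — timeout(4): n4:cand/t1/[-]
after 17 — deliver 1→3: ·
after 18 — deliver 1→3: ·
after 19 — deliver 2→3: ·
after 20 — propose(4,'y'): ·
after 21 — deliver 4→3: ·
after 22 — deliver 3→4: ·
after 23 — deliver 4→1: ·
after 24 — deliver 1→4: ·
after 25 — deliver 4→0: ·
after 26 — deliver 0→4: n4:foll/t2/[-]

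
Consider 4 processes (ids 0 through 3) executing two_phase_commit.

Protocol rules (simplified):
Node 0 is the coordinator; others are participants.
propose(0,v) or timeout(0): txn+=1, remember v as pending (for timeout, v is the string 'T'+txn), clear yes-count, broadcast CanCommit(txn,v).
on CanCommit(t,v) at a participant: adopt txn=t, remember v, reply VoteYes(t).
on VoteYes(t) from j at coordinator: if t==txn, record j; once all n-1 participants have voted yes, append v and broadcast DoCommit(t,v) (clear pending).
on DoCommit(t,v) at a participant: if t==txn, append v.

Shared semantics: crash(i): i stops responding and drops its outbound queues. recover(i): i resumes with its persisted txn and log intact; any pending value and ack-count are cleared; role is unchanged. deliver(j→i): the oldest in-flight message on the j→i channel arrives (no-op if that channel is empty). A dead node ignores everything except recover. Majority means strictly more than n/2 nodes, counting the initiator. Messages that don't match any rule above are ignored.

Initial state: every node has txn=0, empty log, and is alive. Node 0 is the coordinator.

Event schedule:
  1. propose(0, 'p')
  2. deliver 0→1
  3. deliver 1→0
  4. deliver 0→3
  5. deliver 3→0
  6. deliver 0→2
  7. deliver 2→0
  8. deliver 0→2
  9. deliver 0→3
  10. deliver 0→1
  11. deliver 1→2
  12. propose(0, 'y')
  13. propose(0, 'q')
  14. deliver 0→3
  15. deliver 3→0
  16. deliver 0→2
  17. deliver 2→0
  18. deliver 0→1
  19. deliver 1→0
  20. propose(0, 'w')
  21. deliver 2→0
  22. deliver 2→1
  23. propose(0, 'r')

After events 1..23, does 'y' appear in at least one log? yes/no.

no

after 1 — propose(0,'p'): n0:coor/t1/[-]
after 2 — deliver 0→1: n1:part/t1/[-]
after 3 — deliver 1→0: ·
after 4 — deliver 0→3: n3:part/t1/[-]
after 5 — deliver 3→0: ·
after 6 — deliver 0→2: n2:part/t1/[-]
after 7 — deliver 2→0: n0:coor/t1/[p]
after 8 — deliver 0→2: n2:part/t1/[p]
after 9 — deliver 0→3: n3:part/t1/[p]
after 10 — deliver 0→1: n1:part/t1/[p]
after 11 — deliver 1→2: ·
after 12 — propose(0,'y'): n0:coor/t2/[p]
after 13 — propose(0,'q'): n0:coor/t3/[p]
after 14 — deliver 0→3: n3:part/t2/[p]
after 15 — deliver 3→0: ·
after 16 — deliver 0→2: n2:part/t2/[p]
after 17 — deliver 2→0: ·
after 18 — deliver 0→1: n1:part/t2/[p]
after 19 — deliver 1→0: ·
after 20 — propose(0,'w'): n0:coor/t4/[p]
after 21 — deliver 2→0: ·
after 22 — deliver 2→1: ·
after 23 — propose(0,'r'): n0:coor/t5/[p]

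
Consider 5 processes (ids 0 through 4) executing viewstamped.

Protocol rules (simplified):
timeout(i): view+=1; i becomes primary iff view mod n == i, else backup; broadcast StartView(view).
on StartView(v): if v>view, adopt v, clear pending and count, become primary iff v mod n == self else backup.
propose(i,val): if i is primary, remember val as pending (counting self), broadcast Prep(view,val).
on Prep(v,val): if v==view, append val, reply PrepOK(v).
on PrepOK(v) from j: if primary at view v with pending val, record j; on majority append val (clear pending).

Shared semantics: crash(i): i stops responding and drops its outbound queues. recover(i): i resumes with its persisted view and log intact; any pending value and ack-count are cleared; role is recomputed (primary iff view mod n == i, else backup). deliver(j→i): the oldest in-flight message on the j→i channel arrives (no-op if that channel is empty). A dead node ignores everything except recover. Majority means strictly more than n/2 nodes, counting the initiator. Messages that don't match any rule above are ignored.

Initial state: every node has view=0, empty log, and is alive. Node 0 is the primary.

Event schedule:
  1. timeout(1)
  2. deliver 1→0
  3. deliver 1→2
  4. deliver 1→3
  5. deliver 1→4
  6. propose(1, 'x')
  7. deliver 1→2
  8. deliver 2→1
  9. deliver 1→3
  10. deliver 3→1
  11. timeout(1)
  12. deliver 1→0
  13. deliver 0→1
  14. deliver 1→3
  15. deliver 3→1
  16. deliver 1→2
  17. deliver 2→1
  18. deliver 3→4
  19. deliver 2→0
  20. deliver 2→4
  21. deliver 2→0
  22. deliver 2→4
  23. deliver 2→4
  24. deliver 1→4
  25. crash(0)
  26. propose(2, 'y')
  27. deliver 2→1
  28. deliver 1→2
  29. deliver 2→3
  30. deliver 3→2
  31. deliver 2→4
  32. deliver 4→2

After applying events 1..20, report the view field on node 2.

step 1 timeout(1): 1={prim,v=1,log=-}
step 2 deliver 1→0: 0={back,v=1,log=-}
step 3 deliver 1→2: 2={back,v=1,log=-}
step 4 deliver 1→3: 3={back,v=1,log=-}
step 5 deliver 1→4: 4={back,v=1,log=-}
step 6 propose(1,'x'): —
step 7 deliver 1→2: 2={back,v=1,log=x}
step 8 deliver 2→1: —
step 9 deliver 1→3: 3={back,v=1,log=x}
step 10 deliver 3→1: 1={prim,v=1,log=x}
step 11 timeout(1): 1={back,v=2,log=x}
step 12 deliver 1→0: 0={back,v=1,log=x}
step 13 deliver 0→1: —
step 14 deliver 1→3: 3={back,v=2,log=x}
step 15 deliver 3→1: —
step 16 deliver 1→2: 2={prim,v=2,log=x}
step 17 deliver 2→1: —
step 18 deliver 3→4: —
step 19 deliver 2→0: —
step 20 deliver 2→4: —

2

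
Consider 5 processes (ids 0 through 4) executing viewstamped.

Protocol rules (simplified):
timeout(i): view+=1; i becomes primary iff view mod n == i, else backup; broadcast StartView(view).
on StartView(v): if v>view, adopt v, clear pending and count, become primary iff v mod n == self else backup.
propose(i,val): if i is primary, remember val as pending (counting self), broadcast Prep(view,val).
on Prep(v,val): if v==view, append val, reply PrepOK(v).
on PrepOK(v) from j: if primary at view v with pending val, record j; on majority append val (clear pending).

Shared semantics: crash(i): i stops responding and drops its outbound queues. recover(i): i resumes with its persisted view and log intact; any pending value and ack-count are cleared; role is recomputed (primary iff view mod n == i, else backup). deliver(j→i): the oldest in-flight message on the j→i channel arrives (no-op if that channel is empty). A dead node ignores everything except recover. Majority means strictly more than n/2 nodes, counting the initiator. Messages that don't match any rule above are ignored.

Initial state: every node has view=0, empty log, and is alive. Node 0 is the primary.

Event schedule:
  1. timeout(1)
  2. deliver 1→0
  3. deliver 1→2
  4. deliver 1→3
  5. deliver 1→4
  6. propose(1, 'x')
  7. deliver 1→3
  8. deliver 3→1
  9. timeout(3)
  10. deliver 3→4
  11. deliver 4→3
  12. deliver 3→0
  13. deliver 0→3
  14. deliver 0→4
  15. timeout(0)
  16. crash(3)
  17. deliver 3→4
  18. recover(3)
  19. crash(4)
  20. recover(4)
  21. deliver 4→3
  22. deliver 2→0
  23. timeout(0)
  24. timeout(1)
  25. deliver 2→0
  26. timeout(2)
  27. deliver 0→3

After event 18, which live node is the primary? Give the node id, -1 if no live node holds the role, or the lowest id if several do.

1

1. timeout(1):  <1:prim v1 ->
2. deliver 1→0:  <0:back v1 ->
3. deliver 1→2:  <2:back v1 ->
4. deliver 1→3:  <3:back v1 ->
5. deliver 1→4:  <4:back v1 ->
6. propose(1,'x'):  nop
7. deliver 1→3:  <3:back v1 x>
8. deliver 3→1:  nop
9. timeout(3):  <3:back v2 x>
10. deliver 3→4:  <4:back v2 ->
11. deliver 4→3:  nop
12. deliver 3→0:  <0:back v2 ->
13. deliver 0→3:  nop
14. deliver 0→4:  nop
15. timeout(0):  <0:back v3 ->
16. crash(3):  <3:✗back v2 x>
17. deliver 3→4:  nop
18. recover(3):  <3:back v2 x>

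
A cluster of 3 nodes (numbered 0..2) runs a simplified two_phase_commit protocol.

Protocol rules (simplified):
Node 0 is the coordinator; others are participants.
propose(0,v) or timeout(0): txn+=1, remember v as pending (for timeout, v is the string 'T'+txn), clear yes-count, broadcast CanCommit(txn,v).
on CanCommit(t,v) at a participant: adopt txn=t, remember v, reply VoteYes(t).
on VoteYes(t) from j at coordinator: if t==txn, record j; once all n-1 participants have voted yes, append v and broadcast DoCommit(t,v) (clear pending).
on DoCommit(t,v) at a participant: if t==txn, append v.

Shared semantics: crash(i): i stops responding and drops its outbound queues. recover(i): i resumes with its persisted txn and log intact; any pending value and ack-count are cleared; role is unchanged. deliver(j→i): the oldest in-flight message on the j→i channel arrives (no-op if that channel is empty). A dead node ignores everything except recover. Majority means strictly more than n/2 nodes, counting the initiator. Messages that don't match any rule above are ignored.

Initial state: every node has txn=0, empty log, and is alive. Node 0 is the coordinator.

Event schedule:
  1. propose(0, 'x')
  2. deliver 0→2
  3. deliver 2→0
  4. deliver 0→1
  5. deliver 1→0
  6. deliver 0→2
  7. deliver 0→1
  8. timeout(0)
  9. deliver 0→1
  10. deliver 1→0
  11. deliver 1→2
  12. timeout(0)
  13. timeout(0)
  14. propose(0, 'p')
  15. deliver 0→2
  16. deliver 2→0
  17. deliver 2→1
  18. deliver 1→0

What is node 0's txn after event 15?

5

1. propose(0,'x'):  <0:coor t1 ->
2. deliver 0→2:  <2:part t1 ->
3. deliver 2→0:  nop
4. deliver 0→1:  <1:part t1 ->
5. deliver 1→0:  <0:coor t1 x>
6. deliver 0→2:  <2:part t1 x>
7. deliver 0→1:  <1:part t1 x>
8. timeout(0):  <0:coor t2 x>
9. deliver 0→1:  <1:part t2 x>
10. deliver 1→0:  nop
11. deliver 1→2:  nop
12. timeout(0):  <0:coor t3 x>
13. timeout(0):  <0:coor t4 x>
14. propose(0,'p'):  <0:coor t5 x>
15. deliver 0→2:  <2:part t2 x>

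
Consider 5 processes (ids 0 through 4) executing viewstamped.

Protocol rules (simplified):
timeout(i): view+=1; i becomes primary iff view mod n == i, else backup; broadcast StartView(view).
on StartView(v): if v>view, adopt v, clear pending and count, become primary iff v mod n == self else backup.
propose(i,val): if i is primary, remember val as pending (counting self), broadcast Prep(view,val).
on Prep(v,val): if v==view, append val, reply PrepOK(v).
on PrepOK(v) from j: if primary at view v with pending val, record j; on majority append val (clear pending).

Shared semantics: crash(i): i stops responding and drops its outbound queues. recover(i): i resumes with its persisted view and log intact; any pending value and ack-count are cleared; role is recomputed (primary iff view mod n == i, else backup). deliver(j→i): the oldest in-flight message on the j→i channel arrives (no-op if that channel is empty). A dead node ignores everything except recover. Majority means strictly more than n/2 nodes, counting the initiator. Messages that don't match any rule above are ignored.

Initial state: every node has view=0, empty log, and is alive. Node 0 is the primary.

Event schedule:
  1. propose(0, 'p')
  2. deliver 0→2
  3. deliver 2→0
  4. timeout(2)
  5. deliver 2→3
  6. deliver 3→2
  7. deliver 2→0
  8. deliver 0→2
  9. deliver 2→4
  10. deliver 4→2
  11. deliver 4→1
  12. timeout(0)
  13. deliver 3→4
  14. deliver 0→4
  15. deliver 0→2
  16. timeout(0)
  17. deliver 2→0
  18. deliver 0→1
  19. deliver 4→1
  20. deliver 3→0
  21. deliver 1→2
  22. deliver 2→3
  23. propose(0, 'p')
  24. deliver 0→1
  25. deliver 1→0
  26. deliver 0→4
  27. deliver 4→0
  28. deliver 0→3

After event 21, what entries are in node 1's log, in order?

step 1 propose(0,'p'): —
step 2 deliver 0→2: 2={back,v=0,log=p}
step 3 deliver 2→0: —
step 4 timeout(2): 2={back,v=1,log=p}
step 5 deliver 2→3: 3={back,v=1,log=-}
step 6 deliver 3→2: —
step 7 deliver 2→0: 0={back,v=1,log=-}
step 8 deliver 0→2: —
step 9 deliver 2→4: 4={back,v=1,log=-}
step 10 deliver 4→2: —
step 11 deliver 4→1: —
step 12 timeout(0): 0={back,v=2,log=-}
step 13 deliver 3→4: —
step 14 deliver 0→4: —
step 15 deliver 0→2: 2={prim,v=2,log=p}
step 16 timeout(0): 0={back,v=3,log=-}
step 17 deliver 2→0: —
step 18 deliver 0→1: 1={back,v=0,log=p}
step 19 deliver 4→1: —
step 20 deliver 3→0: —
step 21 deliver 1→2: —

p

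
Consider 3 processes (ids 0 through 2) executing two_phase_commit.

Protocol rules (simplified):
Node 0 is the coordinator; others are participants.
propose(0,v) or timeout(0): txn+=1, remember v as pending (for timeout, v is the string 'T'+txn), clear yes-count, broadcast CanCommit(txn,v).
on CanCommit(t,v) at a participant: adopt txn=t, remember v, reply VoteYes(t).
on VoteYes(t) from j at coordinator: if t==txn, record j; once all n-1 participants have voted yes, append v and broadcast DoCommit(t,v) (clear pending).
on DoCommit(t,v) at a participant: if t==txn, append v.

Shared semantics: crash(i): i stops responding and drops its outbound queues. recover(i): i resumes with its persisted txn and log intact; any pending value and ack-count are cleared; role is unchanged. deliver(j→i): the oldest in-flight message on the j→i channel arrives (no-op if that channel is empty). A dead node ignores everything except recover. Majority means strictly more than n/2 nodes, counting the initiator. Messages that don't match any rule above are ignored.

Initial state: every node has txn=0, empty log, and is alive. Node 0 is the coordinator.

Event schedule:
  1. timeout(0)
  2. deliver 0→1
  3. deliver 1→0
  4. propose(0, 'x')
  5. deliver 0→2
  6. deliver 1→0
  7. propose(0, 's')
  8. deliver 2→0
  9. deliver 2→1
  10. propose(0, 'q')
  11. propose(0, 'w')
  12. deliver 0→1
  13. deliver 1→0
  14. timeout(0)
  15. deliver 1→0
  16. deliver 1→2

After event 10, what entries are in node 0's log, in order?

step 1 timeout(0): 0={coor,t=1,log=-}
step 2 deliver 0→1: 1={part,t=1,log=-}
step 3 deliver 1→0: —
step 4 propose(0,'x'): 0={coor,t=2,log=-}
step 5 deliver 0→2: 2={part,t=1,log=-}
step 6 deliver 1→0: —
step 7 propose(0,'s'): 0={coor,t=3,log=-}
step 8 deliver 2→0: —
step 9 deliver 2→1: —
step 10 propose(0,'q'): 0={coor,t=4,log=-}

empty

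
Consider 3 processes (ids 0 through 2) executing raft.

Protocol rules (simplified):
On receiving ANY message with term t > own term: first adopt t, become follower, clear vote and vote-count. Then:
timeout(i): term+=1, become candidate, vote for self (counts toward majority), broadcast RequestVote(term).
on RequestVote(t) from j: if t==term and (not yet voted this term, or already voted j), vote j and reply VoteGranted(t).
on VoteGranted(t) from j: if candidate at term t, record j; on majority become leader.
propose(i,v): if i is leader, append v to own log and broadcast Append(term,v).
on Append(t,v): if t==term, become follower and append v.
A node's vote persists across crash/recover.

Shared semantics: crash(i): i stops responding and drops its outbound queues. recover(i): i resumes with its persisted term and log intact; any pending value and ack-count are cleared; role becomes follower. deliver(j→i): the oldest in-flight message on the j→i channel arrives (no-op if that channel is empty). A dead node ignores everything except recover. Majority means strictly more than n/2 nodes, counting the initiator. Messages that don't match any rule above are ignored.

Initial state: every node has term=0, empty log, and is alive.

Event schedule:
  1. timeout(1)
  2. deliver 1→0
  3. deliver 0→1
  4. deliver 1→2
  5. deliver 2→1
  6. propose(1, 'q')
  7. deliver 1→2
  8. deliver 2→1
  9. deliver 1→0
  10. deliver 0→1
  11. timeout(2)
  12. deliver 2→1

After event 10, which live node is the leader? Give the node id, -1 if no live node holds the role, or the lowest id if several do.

1. timeout(1):  <1:cand t1 ->
2. deliver 1→0:  <0:foll t1 ->
3. deliver 0→1:  <1:lead t1 ->
4. deliver 1→2:  <2:foll t1 ->
5. deliver 2→1:  nop
6. propose(1,'q'):  <1:lead t1 q>
7. deliver 1→2:  <2:foll t1 q>
8. deliver 2→1:  nop
9. deliver 1→0:  <0:foll t1 q>
10. deliver 0→1:  nop

1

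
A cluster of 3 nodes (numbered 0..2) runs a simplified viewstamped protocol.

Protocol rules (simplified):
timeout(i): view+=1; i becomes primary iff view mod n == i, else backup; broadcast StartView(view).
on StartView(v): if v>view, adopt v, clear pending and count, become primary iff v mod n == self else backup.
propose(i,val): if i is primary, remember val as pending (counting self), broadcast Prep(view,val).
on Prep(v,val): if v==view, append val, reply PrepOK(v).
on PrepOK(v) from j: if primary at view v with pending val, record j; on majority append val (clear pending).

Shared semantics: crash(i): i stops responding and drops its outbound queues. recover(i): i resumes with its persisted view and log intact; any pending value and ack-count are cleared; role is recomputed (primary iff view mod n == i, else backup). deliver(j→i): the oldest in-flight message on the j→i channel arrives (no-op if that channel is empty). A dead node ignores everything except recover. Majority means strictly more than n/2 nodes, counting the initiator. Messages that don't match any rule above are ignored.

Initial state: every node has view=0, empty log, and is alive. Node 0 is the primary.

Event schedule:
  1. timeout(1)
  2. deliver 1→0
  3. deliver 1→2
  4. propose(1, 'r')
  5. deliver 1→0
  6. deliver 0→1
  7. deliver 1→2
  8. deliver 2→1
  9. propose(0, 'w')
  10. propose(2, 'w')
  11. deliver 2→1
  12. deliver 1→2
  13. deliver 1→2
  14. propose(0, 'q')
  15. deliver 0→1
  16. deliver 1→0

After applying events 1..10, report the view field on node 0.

1

[1] timeout(1) → N1(prim v1 [-])
[2] deliver 1→0 → N0(back v1 [-])
[3] deliver 1→2 → N2(back v1 [-])
[4] propose(1,'r') → ∅
[5] deliver 1→0 → N0(back v1 [r])
[6] deliver 0→1 → N1(prim v1 [r])
[7] deliver 1→2 → N2(back v1 [r])
[8] deliver 2→1 → ∅
[9] propose(0,'w') → ∅
[10] propose(2,'w') → ∅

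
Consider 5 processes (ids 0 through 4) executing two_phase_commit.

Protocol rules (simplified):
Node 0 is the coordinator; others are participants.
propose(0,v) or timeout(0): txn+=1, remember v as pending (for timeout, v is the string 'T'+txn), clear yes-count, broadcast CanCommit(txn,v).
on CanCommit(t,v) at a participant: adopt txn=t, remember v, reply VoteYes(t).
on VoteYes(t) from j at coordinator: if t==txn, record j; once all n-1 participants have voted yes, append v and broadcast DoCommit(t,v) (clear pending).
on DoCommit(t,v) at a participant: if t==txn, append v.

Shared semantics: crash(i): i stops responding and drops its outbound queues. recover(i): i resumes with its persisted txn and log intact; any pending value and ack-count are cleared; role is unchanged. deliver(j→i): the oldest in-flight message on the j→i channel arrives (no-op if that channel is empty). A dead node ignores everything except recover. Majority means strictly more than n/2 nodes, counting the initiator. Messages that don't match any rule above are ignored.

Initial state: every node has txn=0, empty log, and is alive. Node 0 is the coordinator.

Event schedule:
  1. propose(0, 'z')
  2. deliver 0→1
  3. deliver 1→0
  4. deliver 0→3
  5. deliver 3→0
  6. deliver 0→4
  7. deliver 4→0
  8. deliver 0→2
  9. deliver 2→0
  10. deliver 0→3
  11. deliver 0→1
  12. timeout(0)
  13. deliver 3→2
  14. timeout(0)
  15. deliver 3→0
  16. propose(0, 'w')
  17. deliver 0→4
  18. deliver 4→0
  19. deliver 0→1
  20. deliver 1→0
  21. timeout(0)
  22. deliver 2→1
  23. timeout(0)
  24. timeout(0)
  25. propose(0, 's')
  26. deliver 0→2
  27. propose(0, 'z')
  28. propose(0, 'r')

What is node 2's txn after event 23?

1

[1] propose(0,'z') → N0(coor t1 [-])
[2] deliver 0→1 → N1(part t1 [-])
[3] deliver 1→0 → ∅
[4] deliver 0→3 → N3(part t1 [-])
[5] deliver 3→0 → ∅
[6] deliver 0→4 → N4(part t1 [-])
[7] deliver 4→0 → ∅
[8] deliver 0→2 → N2(part t1 [-])
[9] deliver 2→0 → N0(coor t1 [z])
[10] deliver 0→3 → N3(part t1 [z])
[11] deliver 0→1 → N1(part t1 [z])
[12] timeout(0) → N0(coor t2 [z])
[13] deliver 3→2 → ∅
[14] timeout(0) → N0(coor t3 [z])
[15] deliver 3→0 → ∅
[16] propose(0,'w') → N0(coor t4 [z])
[17] deliver 0→4 → N4(part t1 [z])
[18] deliver 4→0 → ∅
[19] deliver 0→1 → N1(part t2 [z])
[20] deliver 1→0 → ∅
[21] timeout(0) → N0(coor t5 [z])
[22] deliver 2→1 → ∅
[23] timeout(0) → N0(coor t6 [z])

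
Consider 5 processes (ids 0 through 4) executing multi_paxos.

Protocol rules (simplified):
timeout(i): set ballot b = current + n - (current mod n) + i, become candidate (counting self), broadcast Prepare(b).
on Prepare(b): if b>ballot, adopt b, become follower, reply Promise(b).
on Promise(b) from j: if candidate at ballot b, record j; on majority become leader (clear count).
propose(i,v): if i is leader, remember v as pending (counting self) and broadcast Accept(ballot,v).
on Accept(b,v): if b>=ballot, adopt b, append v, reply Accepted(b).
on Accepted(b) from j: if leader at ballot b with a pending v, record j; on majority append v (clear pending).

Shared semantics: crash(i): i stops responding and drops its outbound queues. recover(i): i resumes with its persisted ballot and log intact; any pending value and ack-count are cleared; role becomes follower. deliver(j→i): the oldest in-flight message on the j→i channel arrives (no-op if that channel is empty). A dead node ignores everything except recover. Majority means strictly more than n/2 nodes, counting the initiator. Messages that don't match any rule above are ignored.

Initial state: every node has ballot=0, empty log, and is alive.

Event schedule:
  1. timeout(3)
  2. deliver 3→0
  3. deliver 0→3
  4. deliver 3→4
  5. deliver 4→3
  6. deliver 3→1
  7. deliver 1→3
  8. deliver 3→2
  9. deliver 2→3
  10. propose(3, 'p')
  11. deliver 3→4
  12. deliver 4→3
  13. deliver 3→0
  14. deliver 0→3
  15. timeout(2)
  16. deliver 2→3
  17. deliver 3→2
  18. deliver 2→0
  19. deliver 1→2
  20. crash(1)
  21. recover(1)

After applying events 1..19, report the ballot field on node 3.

12

step 1 timeout(3): 3={cand,b=8,log=-}
step 2 deliver 3→0: 0={foll,b=8,log=-}
step 3 deliver 0→3: —
step 4 deliver 3→4: 4={foll,b=8,log=-}
step 5 deliver 4→3: 3={lead,b=8,log=-}
step 6 deliver 3→1: 1={foll,b=8,log=-}
step 7 deliver 1→3: —
step 8 deliver 3→2: 2={foll,b=8,log=-}
step 9 deliver 2→3: —
step 10 propose(3,'p'): —
step 11 deliver 3→4: 4={foll,b=8,log=p}
step 12 deliver 4→3: —
step 13 deliver 3→0: 0={foll,b=8,log=p}
step 14 deliver 0→3: 3={lead,b=8,log=p}
step 15 timeout(2): 2={cand,b=12,log=-}
step 16 deliver 2→3: 3={foll,b=12,log=p}
step 17 deliver 3→2: —
step 18 deliver 2→0: 0={foll,b=12,log=p}
step 19 deliver 1→2: —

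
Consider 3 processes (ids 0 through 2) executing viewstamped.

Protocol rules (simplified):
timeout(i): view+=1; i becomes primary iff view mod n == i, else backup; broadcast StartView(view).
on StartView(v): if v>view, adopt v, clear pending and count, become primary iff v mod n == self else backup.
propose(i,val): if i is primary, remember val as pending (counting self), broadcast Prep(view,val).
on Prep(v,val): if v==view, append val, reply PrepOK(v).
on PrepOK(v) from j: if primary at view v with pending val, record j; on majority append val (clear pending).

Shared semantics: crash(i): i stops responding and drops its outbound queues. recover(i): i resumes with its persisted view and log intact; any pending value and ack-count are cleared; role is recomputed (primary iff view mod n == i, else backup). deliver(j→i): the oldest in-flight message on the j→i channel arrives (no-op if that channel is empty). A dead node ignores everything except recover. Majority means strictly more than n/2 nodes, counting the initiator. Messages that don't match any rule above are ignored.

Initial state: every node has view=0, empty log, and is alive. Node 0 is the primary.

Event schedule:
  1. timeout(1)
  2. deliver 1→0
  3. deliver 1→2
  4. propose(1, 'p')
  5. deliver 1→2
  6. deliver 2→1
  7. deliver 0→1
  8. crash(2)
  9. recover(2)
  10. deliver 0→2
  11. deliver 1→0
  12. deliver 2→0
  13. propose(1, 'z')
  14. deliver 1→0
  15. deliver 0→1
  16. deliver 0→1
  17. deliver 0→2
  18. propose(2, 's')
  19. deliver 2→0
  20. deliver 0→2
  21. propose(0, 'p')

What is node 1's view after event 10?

1

e1 timeout(1): 1[prim,v=1,-]
e2 deliver 1→0: 0[back,v=1,-]
e3 deliver 1→2: 2[back,v=1,-]
e4 propose(1,'p'): ·
e5 deliver 1→2: 2[back,v=1,p]
e6 deliver 2→1: 1[prim,v=1,p]
e7 deliver 0→1: ·
e8 crash(2): 2[✗back,v=1,p]
e9 recover(2): 2[back,v=1,p]
e10 deliver 0→2: ·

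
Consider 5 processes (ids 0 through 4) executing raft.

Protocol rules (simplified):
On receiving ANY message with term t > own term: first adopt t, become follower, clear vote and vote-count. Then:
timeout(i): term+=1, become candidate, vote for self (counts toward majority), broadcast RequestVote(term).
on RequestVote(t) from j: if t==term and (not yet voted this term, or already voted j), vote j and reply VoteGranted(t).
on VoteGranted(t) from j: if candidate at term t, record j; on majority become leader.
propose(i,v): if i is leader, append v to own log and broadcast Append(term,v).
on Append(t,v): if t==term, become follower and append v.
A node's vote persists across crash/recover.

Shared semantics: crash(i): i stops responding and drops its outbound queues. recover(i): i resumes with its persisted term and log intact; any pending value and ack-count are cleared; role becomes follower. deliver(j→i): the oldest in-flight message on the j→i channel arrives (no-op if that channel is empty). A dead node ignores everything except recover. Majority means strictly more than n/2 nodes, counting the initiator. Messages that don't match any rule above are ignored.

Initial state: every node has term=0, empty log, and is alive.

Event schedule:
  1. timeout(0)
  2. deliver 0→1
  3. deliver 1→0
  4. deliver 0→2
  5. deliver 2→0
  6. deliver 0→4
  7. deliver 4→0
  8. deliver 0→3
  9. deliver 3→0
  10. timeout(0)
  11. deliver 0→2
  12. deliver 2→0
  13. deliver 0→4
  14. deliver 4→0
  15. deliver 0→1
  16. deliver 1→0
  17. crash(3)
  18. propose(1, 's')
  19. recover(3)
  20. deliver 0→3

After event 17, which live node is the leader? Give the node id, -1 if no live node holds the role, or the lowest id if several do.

0

after 1 — timeout(0): n0:cand/t1/[-]
after 2 — deliver 0→1: n1:foll/t1/[-]
after 3 — deliver 1→0: ·
after 4 — deliver 0→2: n2:foll/t1/[-]
after 5 — deliver 2→0: n0:lead/t1/[-]
after 6 — deliver 0→4: n4:foll/t1/[-]
after 7 — deliver 4→0: ·
after 8 — deliver 0→3: n3:foll/t1/[-]
after 9 — deliver 3→0: ·
after 10 — timeout(0): n0:cand/t2/[-]
after 11 — deliver 0→2: n2:foll/t2/[-]
after 12 — deliver 2→0: ·
after 13 — deliver 0→4: n4:foll/t2/[-]
after 14 — deliver 4→0: n0:lead/t2/[-]
after 15 — deliver 0→1: n1:foll/t2/[-]
after 16 — deliver 1→0: ·
after 17 — crash(3): n3:✗foll/t1/[-]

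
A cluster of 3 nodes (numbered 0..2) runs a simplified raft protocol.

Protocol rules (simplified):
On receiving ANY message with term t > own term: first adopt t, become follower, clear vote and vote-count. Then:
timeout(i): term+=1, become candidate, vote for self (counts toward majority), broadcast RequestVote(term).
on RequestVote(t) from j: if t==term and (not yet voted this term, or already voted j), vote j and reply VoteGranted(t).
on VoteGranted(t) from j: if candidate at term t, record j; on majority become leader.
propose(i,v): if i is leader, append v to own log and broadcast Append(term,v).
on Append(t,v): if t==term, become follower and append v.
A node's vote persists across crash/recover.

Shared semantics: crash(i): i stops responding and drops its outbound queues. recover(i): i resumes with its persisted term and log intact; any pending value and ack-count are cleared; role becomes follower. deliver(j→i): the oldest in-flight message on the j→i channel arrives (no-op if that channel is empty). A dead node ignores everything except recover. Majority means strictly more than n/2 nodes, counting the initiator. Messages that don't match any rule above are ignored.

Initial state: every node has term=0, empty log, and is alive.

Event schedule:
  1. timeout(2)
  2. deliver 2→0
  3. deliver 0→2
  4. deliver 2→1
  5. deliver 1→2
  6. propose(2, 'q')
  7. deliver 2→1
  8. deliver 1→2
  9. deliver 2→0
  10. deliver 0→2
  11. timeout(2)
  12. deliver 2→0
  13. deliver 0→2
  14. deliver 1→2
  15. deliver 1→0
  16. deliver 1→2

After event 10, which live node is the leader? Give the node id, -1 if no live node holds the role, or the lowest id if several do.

[1] timeout(2) → N2(cand t1 [-])
[2] deliver 2→0 → N0(foll t1 [-])
[3] deliver 0→2 → N2(lead t1 [-])
[4] deliver 2→1 → N1(foll t1 [-])
[5] deliver 1→2 → ∅
[6] propose(2,'q') → N2(lead t1 [q])
[7] deliver 2→1 → N1(foll t1 [q])
[8] deliver 1→2 → ∅
[9] deliver 2→0 → N0(foll t1 [q])
[10] deliver 0→2 → ∅

2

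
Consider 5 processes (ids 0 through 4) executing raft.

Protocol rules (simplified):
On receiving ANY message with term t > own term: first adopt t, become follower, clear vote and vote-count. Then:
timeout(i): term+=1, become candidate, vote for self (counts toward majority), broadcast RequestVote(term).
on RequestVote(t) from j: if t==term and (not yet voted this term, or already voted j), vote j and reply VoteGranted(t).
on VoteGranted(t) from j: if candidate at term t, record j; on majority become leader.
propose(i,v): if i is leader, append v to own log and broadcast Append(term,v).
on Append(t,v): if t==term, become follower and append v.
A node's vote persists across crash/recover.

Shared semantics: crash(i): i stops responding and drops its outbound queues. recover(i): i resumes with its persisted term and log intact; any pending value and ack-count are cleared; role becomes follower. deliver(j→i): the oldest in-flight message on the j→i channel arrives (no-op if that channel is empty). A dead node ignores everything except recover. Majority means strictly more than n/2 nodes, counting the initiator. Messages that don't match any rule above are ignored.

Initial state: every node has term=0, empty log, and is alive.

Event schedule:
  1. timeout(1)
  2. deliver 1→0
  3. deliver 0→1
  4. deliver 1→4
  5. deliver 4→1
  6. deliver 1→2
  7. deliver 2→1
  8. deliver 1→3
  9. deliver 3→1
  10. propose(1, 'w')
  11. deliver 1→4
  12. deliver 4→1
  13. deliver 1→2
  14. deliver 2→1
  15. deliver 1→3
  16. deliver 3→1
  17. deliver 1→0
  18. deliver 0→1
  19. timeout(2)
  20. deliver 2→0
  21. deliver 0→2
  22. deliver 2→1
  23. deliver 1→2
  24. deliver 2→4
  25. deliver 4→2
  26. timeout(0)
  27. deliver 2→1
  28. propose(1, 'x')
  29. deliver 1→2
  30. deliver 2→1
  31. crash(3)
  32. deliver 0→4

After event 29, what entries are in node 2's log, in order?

step 1 timeout(1): 1={cand,t=1,log=-}
step 2 deliver 1→0: 0={foll,t=1,log=-}
step 3 deliver 0→1: —
step 4 deliver 1→4: 4={foll,t=1,log=-}
step 5 deliver 4→1: 1={lead,t=1,log=-}
step 6 deliver 1→2: 2={foll,t=1,log=-}
step 7 deliver 2→1: —
step 8 deliver 1→3: 3={foll,t=1,log=-}
step 9 deliver 3→1: —
step 10 propose(1,'w'): 1={lead,t=1,log=w}
step 11 deliver 1→4: 4={foll,t=1,log=w}
step 12 deliver 4→1: —
step 13 deliver 1→2: 2={foll,t=1,log=w}
step 14 deliver 2→1: —
step 15 deliver 1→3: 3={foll,t=1,log=w}
step 16 deliver 3→1: —
step 17 deliver 1→0: 0={foll,t=1,log=w}
step 18 deliver 0→1: —
step 19 timeout(2): 2={cand,t=2,log=w}
step 20 deliver 2→0: 0={foll,t=2,log=w}
step 21 deliver 0→2: —
step 22 deliver 2→1: 1={foll,t=2,log=w}
step 23 deliver 1→2: 2={lead,t=2,log=w}
step 24 deliver 2→4: 4={foll,t=2,log=w}
step 25 deliver 4→2: —
step 26 timeout(0): 0={cand,t=3,log=w}
step 27 deliver 2→1: —
step 28 propose(1,'x'): —
step 29 deliver 1→2: —

w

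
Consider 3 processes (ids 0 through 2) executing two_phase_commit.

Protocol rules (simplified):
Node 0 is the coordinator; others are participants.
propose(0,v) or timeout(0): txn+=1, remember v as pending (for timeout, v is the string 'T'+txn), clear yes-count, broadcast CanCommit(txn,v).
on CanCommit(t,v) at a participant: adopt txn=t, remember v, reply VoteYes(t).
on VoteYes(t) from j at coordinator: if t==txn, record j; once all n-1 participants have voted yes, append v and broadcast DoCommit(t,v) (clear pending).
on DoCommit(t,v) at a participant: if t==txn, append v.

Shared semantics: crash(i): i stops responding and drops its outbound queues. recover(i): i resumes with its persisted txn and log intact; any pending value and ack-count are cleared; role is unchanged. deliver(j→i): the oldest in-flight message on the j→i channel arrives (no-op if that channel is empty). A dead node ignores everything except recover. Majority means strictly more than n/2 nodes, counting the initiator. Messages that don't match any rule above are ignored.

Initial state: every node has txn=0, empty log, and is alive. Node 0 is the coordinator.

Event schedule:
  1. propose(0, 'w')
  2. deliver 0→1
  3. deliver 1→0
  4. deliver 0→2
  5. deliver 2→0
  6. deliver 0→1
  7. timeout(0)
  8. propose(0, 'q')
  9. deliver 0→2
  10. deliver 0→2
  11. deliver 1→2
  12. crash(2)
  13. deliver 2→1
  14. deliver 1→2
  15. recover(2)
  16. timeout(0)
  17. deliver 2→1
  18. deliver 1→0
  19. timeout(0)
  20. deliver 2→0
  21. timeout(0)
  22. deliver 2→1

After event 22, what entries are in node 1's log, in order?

w

[1] propose(0,'w') → N0(coor t1 [-])
[2] deliver 0→1 → N1(part t1 [-])
[3] deliver 1→0 → ∅
[4] deliver 0→2 → N2(part t1 [-])
[5] deliver 2→0 → N0(coor t1 [w])
[6] deliver 0→1 → N1(part t1 [w])
[7] timeout(0) → N0(coor t2 [w])
[8] propose(0,'q') → N0(coor t3 [w])
[9] deliver 0→2 → N2(part t1 [w])
[10] deliver 0→2 → N2(part t2 [w])
[11] deliver 1→2 → ∅
[12] crash(2) → N2(✗part t2 [w])
[13] deliver 2→1 → ∅
[14] deliver 1→2 → ∅
[15] recover(2) → N2(part t2 [w])
[16] timeout(0) → N0(coor t4 [w])
[17] deliver 2→1 → ∅
[18] deliver 1→0 → ∅
[19] timeout(0) → N0(coor t5 [w])
[20] deliver 2→0 → ∅
[21] timeout(0) → N0(coor t6 [w])
[22] deliver 2→1 → ∅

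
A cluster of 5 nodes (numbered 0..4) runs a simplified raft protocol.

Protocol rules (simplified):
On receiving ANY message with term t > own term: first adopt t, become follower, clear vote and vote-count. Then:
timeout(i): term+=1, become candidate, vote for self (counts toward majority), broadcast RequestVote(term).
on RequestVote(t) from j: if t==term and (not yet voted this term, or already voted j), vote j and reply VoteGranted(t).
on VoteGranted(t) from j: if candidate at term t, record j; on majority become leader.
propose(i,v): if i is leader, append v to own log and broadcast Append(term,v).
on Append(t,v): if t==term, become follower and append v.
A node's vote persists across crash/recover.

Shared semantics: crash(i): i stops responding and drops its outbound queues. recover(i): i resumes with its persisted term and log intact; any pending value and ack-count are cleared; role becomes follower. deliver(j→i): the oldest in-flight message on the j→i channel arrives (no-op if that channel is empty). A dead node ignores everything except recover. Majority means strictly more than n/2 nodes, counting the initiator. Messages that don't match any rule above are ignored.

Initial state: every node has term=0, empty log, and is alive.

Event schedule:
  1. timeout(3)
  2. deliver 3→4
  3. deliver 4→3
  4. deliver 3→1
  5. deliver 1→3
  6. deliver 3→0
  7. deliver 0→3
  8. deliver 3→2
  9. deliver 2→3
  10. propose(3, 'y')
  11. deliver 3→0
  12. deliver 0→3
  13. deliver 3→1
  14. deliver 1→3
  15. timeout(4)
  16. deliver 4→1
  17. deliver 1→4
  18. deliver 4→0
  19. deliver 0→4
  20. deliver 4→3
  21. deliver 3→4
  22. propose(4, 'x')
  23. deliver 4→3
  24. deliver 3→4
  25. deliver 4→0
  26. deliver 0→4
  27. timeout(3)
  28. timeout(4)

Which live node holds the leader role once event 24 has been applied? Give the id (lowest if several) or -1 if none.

4

step 1 timeout(3): 3={cand,t=1,log=-}
step 2 deliver 3→4: 4={foll,t=1,log=-}
step 3 deliver 4→3: —
step 4 deliver 3→1: 1={foll,t=1,log=-}
step 5 deliver 1→3: 3={lead,t=1,log=-}
step 6 deliver 3→0: 0={foll,t=1,log=-}
step 7 deliver 0→3: —
step 8 deliver 3→2: 2={foll,t=1,log=-}
step 9 deliver 2→3: —
step 10 propose(3,'y'): 3={lead,t=1,log=y}
step 11 deliver 3→0: 0={foll,t=1,log=y}
step 12 deliver 0→3: —
step 13 deliver 3→1: 1={foll,t=1,log=y}
step 14 deliver 1→3: —
step 15 timeout(4): 4={cand,t=2,log=-}
step 16 deliver 4→1: 1={foll,t=2,log=y}
step 17 deliver 1→4: —
step 18 deliver 4→0: 0={foll,t=2,log=y}
step 19 deliver 0→4: 4={lead,t=2,log=-}
step 20 deliver 4→3: 3={foll,t=2,log=y}
step 21 deliver 3→4: —
step 22 propose(4,'x'): 4={lead,t=2,log=x}
step 23 deliver 4→3: 3={foll,t=2,log=y,x}
step 24 deliver 3→4: —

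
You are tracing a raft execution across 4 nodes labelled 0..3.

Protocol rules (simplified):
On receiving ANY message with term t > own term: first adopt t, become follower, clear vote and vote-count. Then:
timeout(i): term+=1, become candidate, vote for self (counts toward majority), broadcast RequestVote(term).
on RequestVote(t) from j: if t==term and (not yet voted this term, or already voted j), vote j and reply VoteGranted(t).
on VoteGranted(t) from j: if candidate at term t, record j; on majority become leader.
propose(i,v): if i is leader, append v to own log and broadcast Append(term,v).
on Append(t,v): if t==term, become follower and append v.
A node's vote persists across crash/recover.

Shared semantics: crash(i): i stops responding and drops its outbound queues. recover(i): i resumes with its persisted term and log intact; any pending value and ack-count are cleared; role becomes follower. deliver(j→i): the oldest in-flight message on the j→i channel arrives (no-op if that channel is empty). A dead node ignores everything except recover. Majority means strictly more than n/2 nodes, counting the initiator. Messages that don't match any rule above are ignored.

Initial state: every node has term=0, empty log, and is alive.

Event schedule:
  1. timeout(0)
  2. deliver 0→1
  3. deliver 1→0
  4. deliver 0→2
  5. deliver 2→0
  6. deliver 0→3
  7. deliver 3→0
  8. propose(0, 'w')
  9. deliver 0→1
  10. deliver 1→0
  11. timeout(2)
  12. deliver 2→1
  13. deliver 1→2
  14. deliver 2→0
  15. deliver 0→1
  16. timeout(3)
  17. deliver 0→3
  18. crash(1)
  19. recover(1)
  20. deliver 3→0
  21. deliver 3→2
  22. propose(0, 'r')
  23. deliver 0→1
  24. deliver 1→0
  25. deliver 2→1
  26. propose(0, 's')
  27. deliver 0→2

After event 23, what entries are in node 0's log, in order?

w

[1] timeout(0) → N0(cand t1 [-])
[2] deliver 0→1 → N1(foll t1 [-])
[3] deliver 1→0 → ∅
[4] deliver 0→2 → N2(foll t1 [-])
[5] deliver 2→0 → N0(lead t1 [-])
[6] deliver 0→3 → N3(foll t1 [-])
[7] deliver 3→0 → ∅
[8] propose(0,'w') → N0(lead t1 [w])
[9] deliver 0→1 → N1(foll t1 [w])
[10] deliver 1→0 → ∅
[11] timeout(2) → N2(cand t2 [-])
[12] deliver 2→1 → N1(foll t2 [w])
[13] deliver 1→2 → ∅
[14] deliver 2→0 → N0(foll t2 [w])
[15] deliver 0→1 → ∅
[16] timeout(3) → N3(cand t2 [-])
[17] deliver 0→3 → ∅
[18] crash(1) → N1(✗foll t2 [w])
[19] recover(1) → N1(foll t2 [w])
[20] deliver 3→0 → ∅
[21] deliver 3→2 → ∅
[22] propose(0,'r') → ∅
[23] deliver 0→1 → ∅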